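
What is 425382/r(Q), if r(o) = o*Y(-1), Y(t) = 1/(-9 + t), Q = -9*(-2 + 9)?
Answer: 1417940/21 ≈ 67521.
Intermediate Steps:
Q = -63 (Q = -9*7 = -63)
r(o) = -o/10 (r(o) = o/(-9 - 1) = o/(-10) = o*(-1/10) = -o/10)
425382/r(Q) = 425382/((-1/10*(-63))) = 425382/(63/10) = 425382*(10/63) = 1417940/21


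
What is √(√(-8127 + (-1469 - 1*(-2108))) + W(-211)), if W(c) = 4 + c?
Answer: √(-207 + 24*I*√13) ≈ 2.9461 + 14.686*I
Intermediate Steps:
√(√(-8127 + (-1469 - 1*(-2108))) + W(-211)) = √(√(-8127 + (-1469 - 1*(-2108))) + (4 - 211)) = √(√(-8127 + (-1469 + 2108)) - 207) = √(√(-8127 + 639) - 207) = √(√(-7488) - 207) = √(24*I*√13 - 207) = √(-207 + 24*I*√13)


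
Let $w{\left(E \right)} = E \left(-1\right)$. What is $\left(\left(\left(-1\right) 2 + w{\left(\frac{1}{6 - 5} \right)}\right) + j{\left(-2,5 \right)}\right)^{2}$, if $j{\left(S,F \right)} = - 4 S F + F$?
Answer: $1764$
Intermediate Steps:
$w{\left(E \right)} = - E$
$j{\left(S,F \right)} = F - 4 F S$ ($j{\left(S,F \right)} = - 4 F S + F = F - 4 F S$)
$\left(\left(\left(-1\right) 2 + w{\left(\frac{1}{6 - 5} \right)}\right) + j{\left(-2,5 \right)}\right)^{2} = \left(\left(\left(-1\right) 2 - \frac{1}{6 - 5}\right) + 5 \left(1 - -8\right)\right)^{2} = \left(\left(-2 - 1^{-1}\right) + 5 \left(1 + 8\right)\right)^{2} = \left(\left(-2 - 1\right) + 5 \cdot 9\right)^{2} = \left(\left(-2 - 1\right) + 45\right)^{2} = \left(-3 + 45\right)^{2} = 42^{2} = 1764$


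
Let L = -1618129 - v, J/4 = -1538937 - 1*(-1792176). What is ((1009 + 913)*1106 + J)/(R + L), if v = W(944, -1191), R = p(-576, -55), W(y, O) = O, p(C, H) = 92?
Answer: -224192/115489 ≈ -1.9412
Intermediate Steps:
R = 92
v = -1191
J = 1012956 (J = 4*(-1538937 - 1*(-1792176)) = 4*(-1538937 + 1792176) = 4*253239 = 1012956)
L = -1616938 (L = -1618129 - 1*(-1191) = -1618129 + 1191 = -1616938)
((1009 + 913)*1106 + J)/(R + L) = ((1009 + 913)*1106 + 1012956)/(92 - 1616938) = (1922*1106 + 1012956)/(-1616846) = (2125732 + 1012956)*(-1/1616846) = 3138688*(-1/1616846) = -224192/115489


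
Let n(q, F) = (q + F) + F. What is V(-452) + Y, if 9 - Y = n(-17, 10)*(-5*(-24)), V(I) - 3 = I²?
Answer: 203956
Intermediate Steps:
n(q, F) = q + 2*F (n(q, F) = (F + q) + F = q + 2*F)
V(I) = 3 + I²
Y = -351 (Y = 9 - (-17 + 2*10)*(-5*(-24)) = 9 - (-17 + 20)*120 = 9 - 3*120 = 9 - 1*360 = 9 - 360 = -351)
V(-452) + Y = (3 + (-452)²) - 351 = (3 + 204304) - 351 = 204307 - 351 = 203956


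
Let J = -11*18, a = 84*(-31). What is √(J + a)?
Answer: I*√2802 ≈ 52.934*I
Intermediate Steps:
a = -2604
J = -198
√(J + a) = √(-198 - 2604) = √(-2802) = I*√2802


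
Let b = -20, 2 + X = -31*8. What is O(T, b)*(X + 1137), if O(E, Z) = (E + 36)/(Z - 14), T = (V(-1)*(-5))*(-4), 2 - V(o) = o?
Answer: -42576/17 ≈ -2504.5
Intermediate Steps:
X = -250 (X = -2 - 31*8 = -2 - 248 = -250)
V(o) = 2 - o
T = 60 (T = ((2 - 1*(-1))*(-5))*(-4) = ((2 + 1)*(-5))*(-4) = (3*(-5))*(-4) = -15*(-4) = 60)
O(E, Z) = (36 + E)/(-14 + Z)
O(T, b)*(X + 1137) = ((36 + 60)/(-14 - 20))*(-250 + 1137) = (96/(-34))*887 = -1/34*96*887 = -48/17*887 = -42576/17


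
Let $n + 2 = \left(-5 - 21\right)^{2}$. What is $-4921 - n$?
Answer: $-5595$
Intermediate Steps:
$n = 674$ ($n = -2 + \left(-5 - 21\right)^{2} = -2 + \left(-26\right)^{2} = -2 + 676 = 674$)
$-4921 - n = -4921 - 674 = -5595$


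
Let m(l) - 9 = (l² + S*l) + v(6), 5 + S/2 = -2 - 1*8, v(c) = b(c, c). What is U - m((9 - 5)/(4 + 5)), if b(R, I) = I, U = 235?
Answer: 18884/81 ≈ 233.14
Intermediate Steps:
v(c) = c
S = -30 (S = -10 + 2*(-2 - 1*8) = -10 + 2*(-2 - 8) = -10 + 2*(-10) = -10 - 20 = -30)
m(l) = 15 + l² - 30*l (m(l) = 9 + ((l² - 30*l) + 6) = 9 + (6 + l² - 30*l) = 15 + l² - 30*l)
U - m((9 - 5)/(4 + 5)) = 235 - (15 + ((9 - 5)/(4 + 5))² - 30*(9 - 5)/(4 + 5)) = 235 - (15 + (4/9)² - 120/9) = 235 - (15 + (4*(⅑))² - 120/9) = 235 - (15 + (4/9)² - 30*4/9) = 235 - (15 + 16/81 - 40/3) = 235 - 1*151/81 = 235 - 151/81 = 18884/81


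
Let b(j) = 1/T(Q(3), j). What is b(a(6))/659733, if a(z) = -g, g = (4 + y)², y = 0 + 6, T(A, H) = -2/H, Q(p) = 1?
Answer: 50/659733 ≈ 7.5788e-5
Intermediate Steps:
y = 6
g = 100 (g = (4 + 6)² = 10² = 100)
a(z) = -100 (a(z) = -1*100 = -100)
b(j) = -j/2 (b(j) = 1/(-2/j) = -j/2)
b(a(6))/659733 = -½*(-100)/659733 = 50*(1/659733) = 50/659733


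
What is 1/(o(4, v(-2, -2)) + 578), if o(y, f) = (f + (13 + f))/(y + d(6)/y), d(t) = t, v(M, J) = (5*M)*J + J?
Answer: 11/6456 ≈ 0.0017038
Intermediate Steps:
v(M, J) = J + 5*J*M (v(M, J) = 5*J*M + J = J + 5*J*M)
o(y, f) = (13 + 2*f)/(y + 6/y) (o(y, f) = (f + (13 + f))/(y + 6/y) = (13 + 2*f)/(y + 6/y))
1/(o(4, v(-2, -2)) + 578) = 1/(4*(13 + 2*(-2*(1 + 5*(-2))))/(6 + 4²) + 578) = 1/(4*(13 + 2*(-2*(1 - 10)))/(6 + 16) + 578) = 1/(4*(13 + 2*(-2*(-9)))/22 + 578) = 1/(4*(1/22)*(13 + 2*18) + 578) = 1/(4*(1/22)*(13 + 36) + 578) = 1/(4*(1/22)*49 + 578) = 1/(98/11 + 578) = 1/(6456/11) = 11/6456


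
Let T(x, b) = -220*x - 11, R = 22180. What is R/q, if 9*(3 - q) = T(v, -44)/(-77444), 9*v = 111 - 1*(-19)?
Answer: 139134341520/18790193 ≈ 7404.6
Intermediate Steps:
v = 130/9 (v = (111 - 1*(-19))/9 = (111 + 19)/9 = (1/9)*130 = 130/9 ≈ 14.444)
T(x, b) = -11 - 220*x
q = 18790193/6272964 (q = 3 - (-11 - 220*130/9)/(9*(-77444)) = 3 - (-11 - 28600/9)*(-1)/(9*77444) = 3 - (-28699)*(-1)/(81*77444) = 3 - 1/9*28699/696996 = 3 - 28699/6272964 = 18790193/6272964 ≈ 2.9954)
R/q = 22180/(18790193/6272964) = 22180*(6272964/18790193) = 139134341520/18790193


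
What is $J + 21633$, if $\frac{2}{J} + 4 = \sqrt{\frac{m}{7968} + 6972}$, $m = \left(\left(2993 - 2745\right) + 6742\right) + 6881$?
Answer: $\frac{- 21633 \sqrt{55566767} + 346120 \sqrt{498}}{- \sqrt{55566767} + 16 \sqrt{498}} \approx 21633.0$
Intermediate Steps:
$m = 13871$ ($m = \left(\left(2993 - 2745\right) + 6742\right) + 6881 = \left(248 + 6742\right) + 6881 = 6990 + 6881 = 13871$)
$J = \frac{2}{-4 + \frac{\sqrt{27672249966}}{1992}}$ ($J = \frac{2}{-4 + \sqrt{\frac{13871}{7968} + 6972}} = \frac{2}{-4 + \sqrt{\frac{55566767}{7968}}} = \frac{2}{-4 + \frac{\sqrt{27672249966}}{1992}} \approx 0.025154$)
$J + 21633 = - \frac{8 \sqrt{498}}{- \sqrt{55566767} + 16 \sqrt{498}} + 21633 = 21633 - \frac{8 \sqrt{498}}{- \sqrt{55566767} + 16 \sqrt{498}}$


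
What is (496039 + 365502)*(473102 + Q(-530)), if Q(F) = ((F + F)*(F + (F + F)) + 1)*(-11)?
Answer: -15564865922169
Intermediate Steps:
Q(F) = -11 - 66*F² (Q(F) = ((2*F)*(F + 2*F) + 1)*(-11) = ((2*F)*(3*F) + 1)*(-11) = (6*F² + 1)*(-11) = (1 + 6*F²)*(-11) = -11 - 66*F²)
(496039 + 365502)*(473102 + Q(-530)) = (496039 + 365502)*(473102 + (-11 - 66*(-530)²)) = 861541*(473102 + (-11 - 66*280900)) = 861541*(473102 + (-11 - 18539400)) = 861541*(473102 - 18539411) = 861541*(-18066309) = -15564865922169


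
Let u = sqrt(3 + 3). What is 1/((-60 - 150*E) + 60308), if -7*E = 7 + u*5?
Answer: 1479751/89372313398 - 2625*sqrt(6)/89372313398 ≈ 1.6485e-5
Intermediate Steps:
u = sqrt(6) ≈ 2.4495
E = -1 - 5*sqrt(6)/7 (E = -(7 + sqrt(6)*5)/7 = -(7 + 5*sqrt(6))/7 = -1 - 5*sqrt(6)/7 ≈ -2.7496)
1/((-60 - 150*E) + 60308) = 1/((-60 - 150*(-1 - 5*sqrt(6)/7)) + 60308) = 1/((-60 + (150 + 750*sqrt(6)/7)) + 60308) = 1/((90 + 750*sqrt(6)/7) + 60308) = 1/(60398 + 750*sqrt(6)/7)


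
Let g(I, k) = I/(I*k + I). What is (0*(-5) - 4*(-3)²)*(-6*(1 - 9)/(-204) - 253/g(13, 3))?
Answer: 619488/17 ≈ 36441.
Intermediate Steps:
g(I, k) = I/(I + I*k)
(0*(-5) - 4*(-3)²)*(-6*(1 - 9)/(-204) - 253/g(13, 3)) = (0*(-5) - 4*(-3)²)*(-6*(1 - 9)/(-204) - 253/(1/(1 + 3))) = (0 - 4*9)*(-6*(-8)*(-1/204) - 253/(1/4)) = (0 - 36)*(48*(-1/204) - 253/¼) = -36*(-4/17 - 253*4) = -36*(-4/17 - 1012) = -36*(-17208/17) = 619488/17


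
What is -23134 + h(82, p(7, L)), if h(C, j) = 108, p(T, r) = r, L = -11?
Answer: -23026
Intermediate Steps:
-23134 + h(82, p(7, L)) = -23134 + 108 = -23026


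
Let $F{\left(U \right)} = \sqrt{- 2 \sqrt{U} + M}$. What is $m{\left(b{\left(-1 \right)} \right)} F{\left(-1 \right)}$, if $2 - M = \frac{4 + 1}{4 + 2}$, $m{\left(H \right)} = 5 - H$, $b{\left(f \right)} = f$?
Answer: $\sqrt{42 - 72 i} \approx 7.9169 - 4.5472 i$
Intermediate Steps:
$M = \frac{7}{6}$ ($M = 2 - \frac{4 + 1}{4 + 2} = 2 - \frac{5}{6} = \frac{7}{6} \approx 1.1667$)
$F{\left(U \right)} = \sqrt{\frac{7}{6} - 2 \sqrt{U}}$ ($F{\left(U \right)} = \sqrt{- 2 \sqrt{U} + \frac{7}{6}} = \sqrt{\frac{7}{6} - 2 \sqrt{U}}$)
$m{\left(b{\left(-1 \right)} \right)} F{\left(-1 \right)} = \left(5 - -1\right) \frac{\sqrt{42 - 72 \sqrt{-1}}}{6} = \left(5 + 1\right) \frac{\sqrt{42 - 72 i}}{6} = 6 \frac{\sqrt{42 - 72 i}}{6} = \sqrt{42 - 72 i}$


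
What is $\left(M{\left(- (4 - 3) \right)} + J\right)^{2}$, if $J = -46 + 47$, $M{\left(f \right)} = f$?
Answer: $0$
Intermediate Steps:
$J = 1$
$\left(M{\left(- (4 - 3) \right)} + J\right)^{2} = \left(- (4 - 3) + 1\right)^{2} = \left(\left(-1\right) 1 + 1\right)^{2} = \left(-1 + 1\right)^{2} = 0^{2} = 0$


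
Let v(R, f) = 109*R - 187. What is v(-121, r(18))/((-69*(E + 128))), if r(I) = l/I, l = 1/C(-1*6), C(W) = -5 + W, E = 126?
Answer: 6688/8763 ≈ 0.76321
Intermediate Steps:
l = -1/11 (l = 1/(-5 - 1*6) = 1/(-5 - 6) = 1/(-11) = -1/11 ≈ -0.090909)
r(I) = -1/(11*I)
v(R, f) = -187 + 109*R
v(-121, r(18))/((-69*(E + 128))) = (-187 + 109*(-121))/((-69*(126 + 128))) = (-187 - 13189)/((-69*254)) = -13376/(-17526) = -13376*(-1/17526) = 6688/8763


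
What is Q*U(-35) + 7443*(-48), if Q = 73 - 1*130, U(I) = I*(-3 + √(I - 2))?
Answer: -363249 + 1995*I*√37 ≈ -3.6325e+5 + 12135.0*I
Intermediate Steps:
U(I) = I*(-3 + √(-2 + I))
Q = -57 (Q = 73 - 130 = -57)
Q*U(-35) + 7443*(-48) = -(-1995)*(-3 + √(-2 - 35)) + 7443*(-48) = -(-1995)*(-3 + √(-37)) - 357264 = -(-1995)*(-3 + I*√37) - 357264 = -57*(105 - 35*I*√37) - 357264 = (-5985 + 1995*I*√37) - 357264 = -363249 + 1995*I*√37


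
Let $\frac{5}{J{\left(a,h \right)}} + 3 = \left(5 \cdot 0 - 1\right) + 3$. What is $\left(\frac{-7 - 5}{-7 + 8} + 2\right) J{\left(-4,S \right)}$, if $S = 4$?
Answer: $50$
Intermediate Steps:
$J{\left(a,h \right)} = -5$ ($J{\left(a,h \right)} = \frac{5}{-3 + \left(\left(5 \cdot 0 - 1\right) + 3\right)} = \frac{5}{-3 + \left(\left(0 - 1\right) + 3\right)} = \frac{5}{-3 + \left(-1 + 3\right)} = \frac{5}{-3 + 2} = \frac{5}{-1} = 5 \left(-1\right) = -5$)
$\left(\frac{-7 - 5}{-7 + 8} + 2\right) J{\left(-4,S \right)} = \left(\frac{-7 - 5}{-7 + 8} + 2\right) \left(-5\right) = \left(- \frac{12}{1} + 2\right) \left(-5\right) = \left(\left(-12\right) 1 + 2\right) \left(-5\right) = \left(-12 + 2\right) \left(-5\right) = \left(-10\right) \left(-5\right) = 50$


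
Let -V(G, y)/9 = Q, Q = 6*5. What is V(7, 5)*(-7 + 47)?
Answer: -10800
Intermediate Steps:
Q = 30
V(G, y) = -270 (V(G, y) = -9*30 = -270)
V(7, 5)*(-7 + 47) = -270*(-7 + 47) = -270*40 = -10800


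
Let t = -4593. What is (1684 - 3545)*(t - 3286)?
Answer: 14662819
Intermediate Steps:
(1684 - 3545)*(t - 3286) = (1684 - 3545)*(-4593 - 3286) = -1861*(-7879) = 14662819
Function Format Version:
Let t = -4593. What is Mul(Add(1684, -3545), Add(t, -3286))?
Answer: 14662819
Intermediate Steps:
Mul(Add(1684, -3545), Add(t, -3286)) = Mul(Add(1684, -3545), Add(-4593, -3286)) = Mul(-1861, -7879) = 14662819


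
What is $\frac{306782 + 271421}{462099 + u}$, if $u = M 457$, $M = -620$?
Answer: $\frac{578203}{178759} \approx 3.2345$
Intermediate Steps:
$u = -283340$ ($u = \left(-620\right) 457 = -283340$)
$\frac{306782 + 271421}{462099 + u} = \frac{306782 + 271421}{462099 - 283340} = \frac{578203}{178759}$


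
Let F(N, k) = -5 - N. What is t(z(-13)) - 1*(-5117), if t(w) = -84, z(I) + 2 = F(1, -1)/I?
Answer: 5033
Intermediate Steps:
z(I) = -2 - 6/I (z(I) = -2 + (-5 - 1*1)/I = -2 + (-5 - 1)/I = -2 - 6/I)
t(z(-13)) - 1*(-5117) = -84 - 1*(-5117) = -84 + 5117 = 5033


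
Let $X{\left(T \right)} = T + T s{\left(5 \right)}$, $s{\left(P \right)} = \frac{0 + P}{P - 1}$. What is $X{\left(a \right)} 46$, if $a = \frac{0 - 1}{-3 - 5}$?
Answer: $\frac{207}{16} \approx 12.938$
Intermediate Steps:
$s{\left(P \right)} = \frac{P}{-1 + P}$
$a = \frac{1}{8}$ ($a = - \frac{1}{-8} = \left(-1\right) \left(- \frac{1}{8}\right) = \frac{1}{8} \approx 0.125$)
$X{\left(T \right)} = \frac{9 T}{4}$ ($X{\left(T \right)} = T + T \frac{5}{-1 + 5} = T + T \frac{5}{4} = T + \frac{5 T}{4} = \frac{9 T}{4}$)
$X{\left(a \right)} 46 = \frac{9}{4} \cdot \frac{1}{8} \cdot 46 = \frac{9}{32} \cdot 46 = \frac{207}{16}$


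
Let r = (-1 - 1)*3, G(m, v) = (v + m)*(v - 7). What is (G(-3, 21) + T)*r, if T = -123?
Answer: -774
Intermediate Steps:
G(m, v) = (-7 + v)*(m + v) (G(m, v) = (m + v)*(-7 + v) = (-7 + v)*(m + v))
r = -6 (r = -2*3 = -6)
(G(-3, 21) + T)*r = ((21² - 7*(-3) - 7*21 - 3*21) - 123)*(-6) = ((441 + 21 - 147 - 63) - 123)*(-6) = (252 - 123)*(-6) = 129*(-6) = -774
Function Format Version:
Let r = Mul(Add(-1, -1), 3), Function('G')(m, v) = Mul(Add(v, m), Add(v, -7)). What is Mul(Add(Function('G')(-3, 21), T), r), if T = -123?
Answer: -774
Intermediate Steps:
Function('G')(m, v) = Mul(Add(-7, v), Add(m, v)) (Function('G')(m, v) = Mul(Add(m, v), Add(-7, v)) = Mul(Add(-7, v), Add(m, v)))
r = -6 (r = Mul(-2, 3) = -6)
Mul(Add(Function('G')(-3, 21), T), r) = Mul(Add(Add(Pow(21, 2), Mul(-7, -3), Mul(-7, 21), Mul(-3, 21)), -123), -6) = Mul(Add(Add(441, 21, -147, -63), -123), -6) = Mul(Add(252, -123), -6) = Mul(129, -6) = -774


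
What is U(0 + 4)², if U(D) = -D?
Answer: 16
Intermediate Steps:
U(0 + 4)² = (-(0 + 4))² = (-1*4)² = (-4)² = 16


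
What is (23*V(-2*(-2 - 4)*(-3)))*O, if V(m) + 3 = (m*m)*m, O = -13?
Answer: 13951041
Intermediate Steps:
V(m) = -3 + m³ (V(m) = -3 + (m*m)*m = -3 + m²*m = -3 + m³)
(23*V(-2*(-2 - 4)*(-3)))*O = (23*(-3 + (-2*(-2 - 4)*(-3))³))*(-13) = (23*(-3 + (-(-12)*(-3))³))*(-13) = (23*(-3 + (-2*18)³))*(-13) = (23*(-3 + (-36)³))*(-13) = (23*(-3 - 46656))*(-13) = (23*(-46659))*(-13) = -1073157*(-13) = 13951041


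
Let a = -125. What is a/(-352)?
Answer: 125/352 ≈ 0.35511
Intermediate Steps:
a/(-352) = -125/(-352) = -1/352*(-125) = 125/352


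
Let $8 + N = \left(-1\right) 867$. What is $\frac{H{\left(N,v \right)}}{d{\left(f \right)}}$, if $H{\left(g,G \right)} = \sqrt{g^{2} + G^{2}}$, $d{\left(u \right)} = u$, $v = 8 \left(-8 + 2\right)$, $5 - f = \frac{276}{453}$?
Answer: $\frac{151 \sqrt{767929}}{663} \approx 199.58$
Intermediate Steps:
$f = \frac{663}{151}$ ($f = 5 - \frac{276}{453} = 5 - 276 \cdot \frac{1}{453} = 5 - \frac{92}{151} = \frac{663}{151} \approx 4.3907$)
$N = -875$ ($N = -8 - 867 = -875$)
$v = -48$ ($v = 8 \left(-6\right) = -48$)
$H{\left(g,G \right)} = \sqrt{G^{2} + g^{2}}$
$\frac{H{\left(N,v \right)}}{d{\left(f \right)}} = \frac{\sqrt{\left(-48\right)^{2} + \left(-875\right)^{2}}}{\frac{663}{151}} = \sqrt{2304 + 765625} \cdot \frac{151}{663} = \sqrt{767929} \cdot \frac{151}{663} = \frac{151 \sqrt{767929}}{663}$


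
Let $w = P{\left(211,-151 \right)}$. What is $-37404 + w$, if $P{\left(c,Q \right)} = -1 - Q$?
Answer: $-37254$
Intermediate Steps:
$w = 150$ ($w = -1 - -151 = -1 + 151 = 150$)
$-37404 + w = -37404 + 150 = -37254$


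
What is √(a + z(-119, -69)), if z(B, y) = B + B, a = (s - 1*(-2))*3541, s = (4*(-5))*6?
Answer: 2*I*√104519 ≈ 646.59*I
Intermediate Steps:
s = -120 (s = -20*6 = -120)
a = -417838 (a = (-120 - 1*(-2))*3541 = (-120 + 2)*3541 = -118*3541 = -417838)
z(B, y) = 2*B
√(a + z(-119, -69)) = √(-417838 + 2*(-119)) = √(-417838 - 238) = √(-418076) = 2*I*√104519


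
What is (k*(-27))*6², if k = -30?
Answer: 29160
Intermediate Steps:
(k*(-27))*6² = -30*(-27)*6² = 810*36 = 29160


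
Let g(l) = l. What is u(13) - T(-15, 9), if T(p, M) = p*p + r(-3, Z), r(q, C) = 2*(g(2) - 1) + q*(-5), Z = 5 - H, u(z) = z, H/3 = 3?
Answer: -229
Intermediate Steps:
H = 9 (H = 3*3 = 9)
Z = -4 (Z = 5 - 1*9 = 5 - 9 = -4)
r(q, C) = 2 - 5*q (r(q, C) = 2*(2 - 1) + q*(-5) = 2*1 - 5*q = 2 - 5*q)
T(p, M) = 17 + p² (T(p, M) = p*p + (2 - 5*(-3)) = p² + (2 + 15) = p² + 17 = 17 + p²)
u(13) - T(-15, 9) = 13 - (17 + (-15)²) = 13 - (17 + 225) = 13 - 1*242 = 13 - 242 = -229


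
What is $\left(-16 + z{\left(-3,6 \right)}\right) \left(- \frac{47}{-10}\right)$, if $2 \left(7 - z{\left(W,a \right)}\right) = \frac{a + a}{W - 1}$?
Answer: $- \frac{141}{4} \approx -35.25$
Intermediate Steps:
$z{\left(W,a \right)} = 7 - \frac{a}{-1 + W}$ ($z{\left(W,a \right)} = 7 - \frac{\left(a + a\right) \frac{1}{W - 1}}{2} = 7 - \frac{2 a \frac{1}{W - 1}}{2} = 7 - \frac{2 a \frac{1}{-1 + W}}{2} = 7 - \frac{a}{-1 + W}$)
$\left(-16 + z{\left(-3,6 \right)}\right) \left(- \frac{47}{-10}\right) = \left(-16 + \frac{-7 - 6 + 7 \left(-3\right)}{-1 - 3}\right) \left(- \frac{47}{-10}\right) = \left(-16 + \frac{-7 - 6 - 21}{-4}\right) \left(\left(-47\right) \left(- \frac{1}{10}\right)\right) = \left(-16 - - \frac{17}{2}\right) \frac{47}{10} = \left(-16 + \frac{17}{2}\right) \frac{47}{10} = \left(- \frac{15}{2}\right) \frac{47}{10} = - \frac{141}{4}$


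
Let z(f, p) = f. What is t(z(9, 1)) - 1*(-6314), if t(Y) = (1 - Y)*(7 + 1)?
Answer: 6250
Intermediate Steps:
t(Y) = 8 - 8*Y (t(Y) = (1 - Y)*8 = 8 - 8*Y)
t(z(9, 1)) - 1*(-6314) = (8 - 8*9) - 1*(-6314) = (8 - 72) + 6314 = -64 + 6314 = 6250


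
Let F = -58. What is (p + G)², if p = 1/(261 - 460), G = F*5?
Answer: 3330559521/39601 ≈ 84103.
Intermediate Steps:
G = -290 (G = -58*5 = -290)
p = -1/199 (p = 1/(-199) = -1/199 ≈ -0.0050251)
(p + G)² = (-1/199 - 290)² = (-57711/199)² = 3330559521/39601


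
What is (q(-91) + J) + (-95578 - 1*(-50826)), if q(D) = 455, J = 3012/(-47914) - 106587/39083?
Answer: -41478399822764/936311431 ≈ -44300.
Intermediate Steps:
J = -2612363757/936311431 (J = 3012*(-1/47914) - 106587*1/39083 = -1506/23957 - 106587/39083 = -2612363757/936311431 ≈ -2.7901)
(q(-91) + J) + (-95578 - 1*(-50826)) = (455 - 2612363757/936311431) + (-95578 - 1*(-50826)) = 423409337348/936311431 + (-95578 + 50826) = 423409337348/936311431 - 44752 = -41478399822764/936311431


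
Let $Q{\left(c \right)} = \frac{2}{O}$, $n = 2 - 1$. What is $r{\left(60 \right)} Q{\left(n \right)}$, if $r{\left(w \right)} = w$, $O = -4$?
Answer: $-30$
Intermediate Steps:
$n = 1$ ($n = 2 - 1 = 1$)
$Q{\left(c \right)} = - \frac{1}{2}$ ($Q{\left(c \right)} = \frac{2}{-4} = 2 \left(- \frac{1}{4}\right) = - \frac{1}{2}$)
$r{\left(60 \right)} Q{\left(n \right)} = 60 \left(- \frac{1}{2}\right) = -30$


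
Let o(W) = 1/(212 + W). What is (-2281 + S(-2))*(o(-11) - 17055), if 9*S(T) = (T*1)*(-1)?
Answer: 70367664458/1809 ≈ 3.8899e+7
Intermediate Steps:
S(T) = -T/9 (S(T) = ((T*1)*(-1))/9 = (T*(-1))/9 = (-T)/9 = -T/9)
(-2281 + S(-2))*(o(-11) - 17055) = (-2281 - ⅑*(-2))*(1/(212 - 11) - 17055) = (-2281 + 2/9)*(1/201 - 17055) = -20527*(1/201 - 17055)/9 = -20527/9*(-3428054/201) = 70367664458/1809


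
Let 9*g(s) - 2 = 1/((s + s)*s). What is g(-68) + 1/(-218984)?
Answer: 506307977/2278309536 ≈ 0.22223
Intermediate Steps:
g(s) = 2/9 + 1/(18*s²) (g(s) = 2/9 + 1/(9*(((s + s)*s))) = 2/9 + 1/(9*(((2*s)*s))) = 2/9 + 1/(9*((2*s²))) = 2/9 + (1/(2*s²))/9 = 2/9 + 1/(18*s²))
g(-68) + 1/(-218984) = (2/9 + (1/18)/(-68)²) + 1/(-218984) = (2/9 + (1/18)*(1/4624)) - 1/218984 = (2/9 + 1/83232) - 1/218984 = 18497/83232 - 1/218984 = 506307977/2278309536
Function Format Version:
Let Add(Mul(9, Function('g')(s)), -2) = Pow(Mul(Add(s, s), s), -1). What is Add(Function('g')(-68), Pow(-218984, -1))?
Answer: Rational(506307977, 2278309536) ≈ 0.22223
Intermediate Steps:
Function('g')(s) = Add(Rational(2, 9), Mul(Rational(1, 18), Pow(s, -2))) (Function('g')(s) = Add(Rational(2, 9), Mul(Rational(1, 9), Pow(Mul(Add(s, s), s), -1))) = Add(Rational(2, 9), Mul(Rational(1, 9), Pow(Mul(Mul(2, s), s), -1))) = Add(Rational(2, 9), Mul(Rational(1, 9), Pow(Mul(2, Pow(s, 2)), -1))) = Add(Rational(2, 9), Mul(Rational(1, 9), Mul(Rational(1, 2), Pow(s, -2)))) = Add(Rational(2, 9), Mul(Rational(1, 18), Pow(s, -2))))
Add(Function('g')(-68), Pow(-218984, -1)) = Add(Add(Rational(2, 9), Mul(Rational(1, 18), Pow(-68, -2))), Pow(-218984, -1)) = Add(Add(Rational(2, 9), Mul(Rational(1, 18), Rational(1, 4624))), Rational(-1, 218984)) = Add(Add(Rational(2, 9), Rational(1, 83232)), Rational(-1, 218984)) = Add(Rational(18497, 83232), Rational(-1, 218984)) = Rational(506307977, 2278309536)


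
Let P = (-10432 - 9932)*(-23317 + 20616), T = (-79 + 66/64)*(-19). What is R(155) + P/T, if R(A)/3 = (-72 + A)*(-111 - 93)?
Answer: -647883132/47405 ≈ -13667.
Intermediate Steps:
R(A) = 44064 - 612*A (R(A) = 3*((-72 + A)*(-111 - 93)) = 3*((-72 + A)*(-204)) = 3*(14688 - 204*A) = 44064 - 612*A)
T = 47405/32 (T = (-79 + 66*(1/64))*(-19) = (-79 + 33/32)*(-19) = -2495/32*(-19) = 47405/32 ≈ 1481.4)
P = 55003164 (P = -20364*(-2701) = 55003164)
R(155) + P/T = (44064 - 612*155) + 55003164/(47405/32) = (44064 - 94860) + 55003164*(32/47405) = -50796 + 1760101248/47405 = -647883132/47405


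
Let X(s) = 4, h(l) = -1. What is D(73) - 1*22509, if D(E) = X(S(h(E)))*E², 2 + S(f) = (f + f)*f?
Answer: -1193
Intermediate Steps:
S(f) = -2 + 2*f² (S(f) = -2 + (f + f)*f = -2 + (2*f)*f = -2 + 2*f²)
D(E) = 4*E²
D(73) - 1*22509 = 4*73² - 1*22509 = 4*5329 - 22509 = 21316 - 22509 = -1193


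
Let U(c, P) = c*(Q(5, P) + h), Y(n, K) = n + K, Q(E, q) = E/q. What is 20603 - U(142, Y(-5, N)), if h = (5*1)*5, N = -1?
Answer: 51514/3 ≈ 17171.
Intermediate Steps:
h = 25 (h = 5*5 = 25)
Y(n, K) = K + n
U(c, P) = c*(25 + 5/P) (U(c, P) = c*(5/P + 25) = c*(25 + 5/P))
20603 - U(142, Y(-5, N)) = 20603 - (25*142 + 5*142/(-1 - 5)) = 20603 - (3550 + 5*142/(-6)) = 20603 - (3550 + 5*142*(-1/6)) = 20603 - (3550 - 355/3) = 20603 - 1*10295/3 = 20603 - 10295/3 = 51514/3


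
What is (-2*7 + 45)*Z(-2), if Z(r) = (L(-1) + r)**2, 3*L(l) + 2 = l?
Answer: 279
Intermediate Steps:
L(l) = -2/3 + l/3
Z(r) = (-1 + r)**2 (Z(r) = ((-2/3 + (1/3)*(-1)) + r)**2 = ((-2/3 - 1/3) + r)**2 = (-1 + r)**2)
(-2*7 + 45)*Z(-2) = (-2*7 + 45)*(-1 - 2)**2 = (-14 + 45)*(-3)**2 = 31*9 = 279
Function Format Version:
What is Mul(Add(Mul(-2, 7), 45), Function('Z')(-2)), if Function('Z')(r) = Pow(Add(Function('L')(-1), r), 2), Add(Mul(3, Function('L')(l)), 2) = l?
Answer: 279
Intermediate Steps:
Function('L')(l) = Add(Rational(-2, 3), Mul(Rational(1, 3), l))
Function('Z')(r) = Pow(Add(-1, r), 2) (Function('Z')(r) = Pow(Add(Add(Rational(-2, 3), Mul(Rational(1, 3), -1)), r), 2) = Pow(Add(Add(Rational(-2, 3), Rational(-1, 3)), r), 2) = Pow(Add(-1, r), 2))
Mul(Add(Mul(-2, 7), 45), Function('Z')(-2)) = Mul(Add(Mul(-2, 7), 45), Pow(Add(-1, -2), 2)) = Mul(Add(-14, 45), Pow(-3, 2)) = Mul(31, 9) = 279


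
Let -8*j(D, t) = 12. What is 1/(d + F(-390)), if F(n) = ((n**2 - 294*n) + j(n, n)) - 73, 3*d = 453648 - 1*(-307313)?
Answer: 6/3122035 ≈ 1.9218e-6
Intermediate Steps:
d = 760961/3 (d = (453648 - 1*(-307313))/3 = (453648 + 307313)/3 = (1/3)*760961 = 760961/3 ≈ 2.5365e+5)
j(D, t) = -3/2 (j(D, t) = -1/8*12 = -3/2)
F(n) = -149/2 + n**2 - 294*n (F(n) = ((n**2 - 294*n) - 3/2) - 73 = (-3/2 + n**2 - 294*n) - 73 = -149/2 + n**2 - 294*n)
1/(d + F(-390)) = 1/(760961/3 + (-149/2 + (-390)**2 - 294*(-390))) = 1/(760961/3 + (-149/2 + 152100 + 114660)) = 1/(760961/3 + 533371/2) = 1/(3122035/6) = 6/3122035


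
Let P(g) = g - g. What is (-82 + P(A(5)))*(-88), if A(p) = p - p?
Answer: 7216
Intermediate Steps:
A(p) = 0
P(g) = 0
(-82 + P(A(5)))*(-88) = (-82 + 0)*(-88) = -82*(-88) = 7216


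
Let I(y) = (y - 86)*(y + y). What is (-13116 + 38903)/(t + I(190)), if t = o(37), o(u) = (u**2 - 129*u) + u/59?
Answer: 1521433/2130881 ≈ 0.71399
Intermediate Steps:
o(u) = u**2 - 7610*u/59 (o(u) = (u**2 - 129*u) + u*(1/59) = (u**2 - 129*u) + u/59 = u**2 - 7610*u/59)
I(y) = 2*y*(-86 + y) (I(y) = (-86 + y)*(2*y) = 2*y*(-86 + y))
t = -200799/59 (t = (1/59)*37*(-7610 + 59*37) = (1/59)*37*(-7610 + 2183) = (1/59)*37*(-5427) = -200799/59 ≈ -3403.4)
(-13116 + 38903)/(t + I(190)) = (-13116 + 38903)/(-200799/59 + 2*190*(-86 + 190)) = 25787/(-200799/59 + 2*190*104) = 25787/(-200799/59 + 39520) = 25787/(2130881/59) = 25787*(59/2130881) = 1521433/2130881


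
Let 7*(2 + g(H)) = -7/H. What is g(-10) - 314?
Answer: -3159/10 ≈ -315.90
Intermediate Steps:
g(H) = -2 - 1/H (g(H) = -2 + (-7/H)/7 = -2 - 1/H)
g(-10) - 314 = (-2 - 1/(-10)) - 314 = (-2 - 1*(-1/10)) - 314 = (-2 + 1/10) - 314 = -19/10 - 314 = -3159/10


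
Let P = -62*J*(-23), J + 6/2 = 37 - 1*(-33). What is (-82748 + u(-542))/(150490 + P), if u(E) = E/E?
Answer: -82747/246032 ≈ -0.33633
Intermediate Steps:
J = 67 (J = -3 + (37 - 1*(-33)) = -3 + (37 + 33) = -3 + 70 = 67)
u(E) = 1
P = 95542 (P = -62*67*(-23) = -4154*(-23) = 95542)
(-82748 + u(-542))/(150490 + P) = (-82748 + 1)/(150490 + 95542) = -82747/246032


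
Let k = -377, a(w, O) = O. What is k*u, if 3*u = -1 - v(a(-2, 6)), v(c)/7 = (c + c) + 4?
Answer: 42601/3 ≈ 14200.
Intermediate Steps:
v(c) = 28 + 14*c (v(c) = 7*((c + c) + 4) = 7*(2*c + 4) = 7*(4 + 2*c) = 28 + 14*c)
u = -113/3 (u = (-1 - (28 + 14*6))/3 = (-1 - (28 + 84))/3 = (-1 - 1*112)/3 = (-1 - 112)/3 = (1/3)*(-113) = -113/3 ≈ -37.667)
k*u = -377*(-113/3) = 42601/3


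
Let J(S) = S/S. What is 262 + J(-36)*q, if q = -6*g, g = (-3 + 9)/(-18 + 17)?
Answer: 298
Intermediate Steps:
J(S) = 1
g = -6 (g = 6/(-1) = 6*(-1) = -6)
q = 36 (q = -6*(-6) = 36)
262 + J(-36)*q = 262 + 1*36 = 262 + 36 = 298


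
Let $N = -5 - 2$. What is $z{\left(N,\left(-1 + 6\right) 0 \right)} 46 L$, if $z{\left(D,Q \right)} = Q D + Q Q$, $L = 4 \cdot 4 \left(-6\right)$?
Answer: $0$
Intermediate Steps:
$N = -7$ ($N = -5 - 2 = -7$)
$L = -96$ ($L = 16 \left(-6\right) = -96$)
$z{\left(D,Q \right)} = Q^{2} + D Q$ ($z{\left(D,Q \right)} = D Q + Q^{2} = Q^{2} + D Q$)
$z{\left(N,\left(-1 + 6\right) 0 \right)} 46 L = \left(-1 + 6\right) 0 \left(-7 + \left(-1 + 6\right) 0\right) 46 \left(-96\right) = 5 \cdot 0 \left(-7 + 5 \cdot 0\right) 46 \left(-96\right) = 0 \left(-7 + 0\right) 46 \left(-96\right) = 0 \left(-7\right) 46 \left(-96\right) = 0 \cdot 46 \left(-96\right) = 0 \left(-96\right) = 0$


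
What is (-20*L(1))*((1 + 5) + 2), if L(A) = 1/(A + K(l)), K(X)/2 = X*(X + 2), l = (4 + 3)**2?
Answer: -160/4999 ≈ -0.032006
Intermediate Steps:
l = 49 (l = 7**2 = 49)
K(X) = 2*X*(2 + X) (K(X) = 2*(X*(X + 2)) = 2*(X*(2 + X)) = 2*X*(2 + X))
L(A) = 1/(4998 + A) (L(A) = 1/(A + 2*49*(2 + 49)) = 1/(A + 2*49*51) = 1/(A + 4998) = 1/(4998 + A))
(-20*L(1))*((1 + 5) + 2) = (-20/(4998 + 1))*((1 + 5) + 2) = (-20/4999)*(6 + 2) = -20*1/4999*8 = -20/4999*8 = -160/4999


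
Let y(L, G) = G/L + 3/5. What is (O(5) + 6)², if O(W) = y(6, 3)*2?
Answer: 1681/25 ≈ 67.240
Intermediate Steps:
y(L, G) = ⅗ + G/L (y(L, G) = G/L + 3*(⅕) = G/L + ⅗ = ⅗ + G/L)
O(W) = 11/5 (O(W) = (⅗ + 3/6)*2 = (⅗ + 3*(⅙))*2 = (⅗ + ½)*2 = (11/10)*2 = 11/5)
(O(5) + 6)² = (11/5 + 6)² = (41/5)² = 1681/25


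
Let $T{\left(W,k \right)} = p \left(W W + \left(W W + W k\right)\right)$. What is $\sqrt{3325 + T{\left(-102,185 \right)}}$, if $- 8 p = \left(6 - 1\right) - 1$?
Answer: $2 \sqrt{589} \approx 48.539$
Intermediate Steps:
$p = - \frac{1}{2}$ ($p = - \frac{\left(6 - 1\right) - 1}{8} = - \frac{5 - 1}{8} = \left(- \frac{1}{8}\right) 4 = - \frac{1}{2} \approx -0.5$)
$T{\left(W,k \right)} = - W^{2} - \frac{W k}{2}$ ($T{\left(W,k \right)} = - \frac{W W + \left(W W + W k\right)}{2} = - \frac{W^{2} + \left(W^{2} + W k\right)}{2} = - \frac{2 W^{2} + W k}{2} = - W^{2} - \frac{W k}{2}$)
$\sqrt{3325 + T{\left(-102,185 \right)}} = \sqrt{3325 - - 51 \left(185 + 2 \left(-102\right)\right)} = \sqrt{3325 - - 51 \left(185 - 204\right)} = \sqrt{3325 - \left(-51\right) \left(-19\right)} = \sqrt{3325 - 969} = \sqrt{2356} = 2 \sqrt{589}$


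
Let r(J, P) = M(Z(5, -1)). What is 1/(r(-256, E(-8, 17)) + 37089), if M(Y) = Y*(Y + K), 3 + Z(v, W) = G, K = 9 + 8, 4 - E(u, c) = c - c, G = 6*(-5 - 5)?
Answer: 1/39987 ≈ 2.5008e-5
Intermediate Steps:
G = -60 (G = 6*(-10) = -60)
E(u, c) = 4 (E(u, c) = 4 - (c - c) = 4 - 1*0 = 4 + 0 = 4)
K = 17
Z(v, W) = -63 (Z(v, W) = -3 - 60 = -63)
M(Y) = Y*(17 + Y) (M(Y) = Y*(Y + 17) = Y*(17 + Y))
r(J, P) = 2898 (r(J, P) = -63*(17 - 63) = -63*(-46) = 2898)
1/(r(-256, E(-8, 17)) + 37089) = 1/(2898 + 37089) = 1/39987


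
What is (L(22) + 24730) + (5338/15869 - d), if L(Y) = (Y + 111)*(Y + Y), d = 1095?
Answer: 467934541/15869 ≈ 29487.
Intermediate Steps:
L(Y) = 2*Y*(111 + Y) (L(Y) = (111 + Y)*(2*Y) = 2*Y*(111 + Y))
(L(22) + 24730) + (5338/15869 - d) = (2*22*(111 + 22) + 24730) + (5338/15869 - 1*1095) = (2*22*133 + 24730) + (5338*(1/15869) - 1095) = (5852 + 24730) + (5338/15869 - 1095) = 30582 - 17371217/15869 = 467934541/15869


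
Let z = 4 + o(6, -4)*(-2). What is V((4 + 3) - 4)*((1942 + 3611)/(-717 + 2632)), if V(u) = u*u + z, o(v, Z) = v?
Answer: 5553/1915 ≈ 2.8997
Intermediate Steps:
z = -8 (z = 4 + 6*(-2) = 4 - 12 = -8)
V(u) = -8 + u² (V(u) = u*u - 8 = u² - 8 = -8 + u²)
V((4 + 3) - 4)*((1942 + 3611)/(-717 + 2632)) = (-8 + ((4 + 3) - 4)²)*((1942 + 3611)/(-717 + 2632)) = (-8 + (7 - 4)²)*(5553/1915) = (-8 + 3²)*(5553*(1/1915)) = (-8 + 9)*(5553/1915) = 1*(5553/1915) = 5553/1915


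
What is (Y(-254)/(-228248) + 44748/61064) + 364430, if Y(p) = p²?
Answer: 79364614966710/217777123 ≈ 3.6443e+5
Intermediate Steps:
(Y(-254)/(-228248) + 44748/61064) + 364430 = ((-254)²/(-228248) + 44748/61064) + 364430 = (64516*(-1/228248) + 44748*(1/61064)) + 364430 = (-16129/57062 + 11187/15266) + 364430 = 98031820/217777123 + 364430 = 79364614966710/217777123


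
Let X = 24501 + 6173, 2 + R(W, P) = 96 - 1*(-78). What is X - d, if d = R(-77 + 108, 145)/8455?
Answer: 259348498/8455 ≈ 30674.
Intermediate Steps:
R(W, P) = 172 (R(W, P) = -2 + (96 - 1*(-78)) = -2 + (96 + 78) = -2 + 174 = 172)
d = 172/8455 ≈ 0.020343
X = 30674
X - d = 30674 - 1*172/8455 = 30674 - 172/8455 = 259348498/8455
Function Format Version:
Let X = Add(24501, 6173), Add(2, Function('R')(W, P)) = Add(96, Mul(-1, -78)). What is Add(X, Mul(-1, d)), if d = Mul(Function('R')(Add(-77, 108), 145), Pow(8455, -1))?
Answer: Rational(259348498, 8455) ≈ 30674.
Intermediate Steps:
Function('R')(W, P) = 172 (Function('R')(W, P) = Add(-2, Add(96, Mul(-1, -78))) = Add(-2, Add(96, 78)) = Add(-2, 174) = 172)
d = Rational(172, 8455) (d = Mul(172, Pow(8455, -1)) = Mul(172, Rational(1, 8455)) = Rational(172, 8455) ≈ 0.020343)
X = 30674
Add(X, Mul(-1, d)) = Add(30674, Mul(-1, Rational(172, 8455))) = Add(30674, Rational(-172, 8455)) = Rational(259348498, 8455)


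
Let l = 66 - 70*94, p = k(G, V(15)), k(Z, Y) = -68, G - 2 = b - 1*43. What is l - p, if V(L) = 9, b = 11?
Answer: -6446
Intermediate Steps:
G = -30 (G = 2 + (11 - 1*43) = 2 + (11 - 43) = 2 - 32 = -30)
p = -68
l = -6514 (l = 66 - 6580 = -6514)
l - p = -6514 - 1*(-68) = -6514 + 68 = -6446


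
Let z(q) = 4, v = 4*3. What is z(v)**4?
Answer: 256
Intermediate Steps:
v = 12
z(v)**4 = 4**4 = 256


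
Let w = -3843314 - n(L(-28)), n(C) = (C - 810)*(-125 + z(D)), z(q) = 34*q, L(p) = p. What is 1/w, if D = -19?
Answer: -1/4489412 ≈ -2.2275e-7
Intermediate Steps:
n(C) = 624510 - 771*C (n(C) = (C - 810)*(-125 + 34*(-19)) = (-810 + C)*(-125 - 646) = (-810 + C)*(-771) = 624510 - 771*C)
w = -4489412 (w = -3843314 - (624510 - 771*(-28)) = -3843314 - (624510 + 21588) = -3843314 - 1*646098 = -3843314 - 646098 = -4489412)
1/w = 1/(-4489412) = -1/4489412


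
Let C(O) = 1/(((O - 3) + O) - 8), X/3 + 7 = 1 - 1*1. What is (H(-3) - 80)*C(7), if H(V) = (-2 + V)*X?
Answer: 25/3 ≈ 8.3333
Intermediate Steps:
X = -21 (X = -21 + 3*(1 - 1*1) = -21 + 3*(1 - 1) = -21 + 3*0 = -21 + 0 = -21)
H(V) = 42 - 21*V (H(V) = (-2 + V)*(-21) = 42 - 21*V)
C(O) = 1/(-11 + 2*O) (C(O) = 1/(((-3 + O) + O) - 8) = 1/((-3 + 2*O) - 8) = 1/(-11 + 2*O))
(H(-3) - 80)*C(7) = ((42 - 21*(-3)) - 80)/(-11 + 2*7) = ((42 + 63) - 80)/(-11 + 14) = (105 - 80)/3 = 25*(1/3) = 25/3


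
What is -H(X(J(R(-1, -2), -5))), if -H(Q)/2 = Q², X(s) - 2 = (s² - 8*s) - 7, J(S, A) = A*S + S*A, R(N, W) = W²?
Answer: 7334450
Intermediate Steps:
J(S, A) = 2*A*S (J(S, A) = A*S + A*S = 2*A*S)
X(s) = -5 + s² - 8*s (X(s) = 2 + ((s² - 8*s) - 7) = 2 + (-7 + s² - 8*s) = -5 + s² - 8*s)
H(Q) = -2*Q²
-H(X(J(R(-1, -2), -5))) = -(-2)*(-5 + (2*(-5)*(-2)²)² - 16*(-5)*(-2)²)² = -(-2)*(-5 + (2*(-5)*4)² - 16*(-5)*4)² = -(-2)*(-5 + (-40)² - 8*(-40))² = -(-2)*(-5 + 1600 + 320)² = -(-2)*1915² = -(-2)*3667225 = -1*(-7334450) = 7334450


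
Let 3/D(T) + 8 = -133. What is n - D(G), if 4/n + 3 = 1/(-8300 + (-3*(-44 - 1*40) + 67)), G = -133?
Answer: -369121/281342 ≈ -1.3120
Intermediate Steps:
D(T) = -1/47 (D(T) = 3/(-8 - 133) = 3/(-141) = 3*(-1/141) = -1/47)
n = -7981/5986 (n = 4/(-3 + 1/(-8300 + (-3*(-44 - 1*40) + 67))) = 4/(-3 + 1/(-8300 + (-3*(-44 - 40) + 67))) = 4/(-3 + 1/(-8300 + (-3*(-84) + 67))) = 4/(-3 + 1/(-8300 + (252 + 67))) = 4/(-3 + 1/(-8300 + 319)) = 4/(-3 + 1/(-7981)) = 4/(-3 - 1/7981) = 4/(-23944/7981) = 4*(-7981/23944) = -7981/5986 ≈ -1.3333)
n - D(G) = -7981/5986 - 1*(-1/47) = -7981/5986 + 1/47 = -369121/281342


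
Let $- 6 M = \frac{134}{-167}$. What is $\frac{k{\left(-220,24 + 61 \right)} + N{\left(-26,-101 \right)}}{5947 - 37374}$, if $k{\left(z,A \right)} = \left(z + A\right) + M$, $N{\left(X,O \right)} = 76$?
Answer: $\frac{29492}{15744927} \approx 0.0018731$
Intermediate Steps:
$M = \frac{67}{501}$ ($M = - \frac{134 \frac{1}{-167}}{6} = - \frac{134 \left(- \frac{1}{167}\right)}{6} = \left(- \frac{1}{6}\right) \left(- \frac{134}{167}\right) = \frac{67}{501} \approx 0.13373$)
$k{\left(z,A \right)} = \frac{67}{501} + A + z$ ($k{\left(z,A \right)} = \left(z + A\right) + \frac{67}{501} = \left(A + z\right) + \frac{67}{501} = \frac{67}{501} + A + z$)
$\frac{k{\left(-220,24 + 61 \right)} + N{\left(-26,-101 \right)}}{5947 - 37374} = \frac{\left(\frac{67}{501} + \left(24 + 61\right) - 220\right) + 76}{5947 - 37374} = \frac{\left(\frac{67}{501} + 85 - 220\right) + 76}{-31427} = \left(- \frac{67568}{501} + 76\right) \left(- \frac{1}{31427}\right) = \left(- \frac{29492}{501}\right) \left(- \frac{1}{31427}\right) = \frac{29492}{15744927}$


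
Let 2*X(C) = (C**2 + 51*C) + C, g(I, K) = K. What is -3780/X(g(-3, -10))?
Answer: 18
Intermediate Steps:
X(C) = C**2/2 + 26*C (X(C) = ((C**2 + 51*C) + C)/2 = (C**2 + 52*C)/2 = C**2/2 + 26*C)
-3780/X(g(-3, -10)) = -3780*(-1/(5*(52 - 10))) = -3780/((1/2)*(-10)*42) = -3780/(-210) = -3780*(-1/210) = 18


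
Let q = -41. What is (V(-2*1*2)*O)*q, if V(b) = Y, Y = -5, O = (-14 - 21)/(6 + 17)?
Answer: -7175/23 ≈ -311.96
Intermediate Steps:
O = -35/23 ≈ -1.5217
V(b) = -5
(V(-2*1*2)*O)*q = -5*(-35/23)*(-41) = (175/23)*(-41) = -7175/23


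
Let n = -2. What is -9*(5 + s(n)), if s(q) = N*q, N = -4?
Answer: -117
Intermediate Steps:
s(q) = -4*q
-9*(5 + s(n)) = -9*(5 - 4*(-2)) = -9*(5 + 8) = -9*13 = -117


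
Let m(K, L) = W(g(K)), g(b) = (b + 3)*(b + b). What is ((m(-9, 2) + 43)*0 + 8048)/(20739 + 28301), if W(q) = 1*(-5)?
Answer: 503/3065 ≈ 0.16411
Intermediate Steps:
g(b) = 2*b*(3 + b) (g(b) = (3 + b)*(2*b) = 2*b*(3 + b))
W(q) = -5
m(K, L) = -5
((m(-9, 2) + 43)*0 + 8048)/(20739 + 28301) = ((-5 + 43)*0 + 8048)/(20739 + 28301) = (38*0 + 8048)/49040 = (0 + 8048)*(1/49040) = 8048*(1/49040) = 503/3065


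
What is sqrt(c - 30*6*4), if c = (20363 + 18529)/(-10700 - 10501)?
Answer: 2*I*sqrt(9012552167)/7067 ≈ 26.867*I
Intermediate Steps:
c = -12964/7067 (c = 38892/(-21201) = 38892*(-1/21201) = -12964/7067 ≈ -1.8344)
sqrt(c - 30*6*4) = sqrt(-12964/7067 - 30*6*4) = sqrt(-12964/7067 - 180*4) = sqrt(-12964/7067 - 720) = sqrt(-5101204/7067) = 2*I*sqrt(9012552167)/7067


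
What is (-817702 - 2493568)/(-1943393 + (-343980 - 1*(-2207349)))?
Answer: 1655635/40012 ≈ 41.378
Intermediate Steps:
(-817702 - 2493568)/(-1943393 + (-343980 - 1*(-2207349))) = -3311270/(-1943393 + (-343980 + 2207349)) = -3311270/(-1943393 + 1863369) = -3311270/(-80024) = -3311270*(-1/80024) = 1655635/40012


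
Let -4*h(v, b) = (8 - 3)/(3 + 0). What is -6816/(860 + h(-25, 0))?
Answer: -81792/10315 ≈ -7.9294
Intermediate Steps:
h(v, b) = -5/12 (h(v, b) = -(8 - 3)/(4*(3 + 0)) = -5/(4*3) = -¼*5/3 = -5/12)
-6816/(860 + h(-25, 0)) = -6816/(860 - 5/12) = -6816/10315/12 = -6816*12/10315 = -81792/10315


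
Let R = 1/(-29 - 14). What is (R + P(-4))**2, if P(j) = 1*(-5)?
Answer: 46656/1849 ≈ 25.233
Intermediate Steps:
P(j) = -5
R = -1/43 (R = 1/(-43) = -1/43 ≈ -0.023256)
(R + P(-4))**2 = (-1/43 - 5)**2 = (-216/43)**2 = 46656/1849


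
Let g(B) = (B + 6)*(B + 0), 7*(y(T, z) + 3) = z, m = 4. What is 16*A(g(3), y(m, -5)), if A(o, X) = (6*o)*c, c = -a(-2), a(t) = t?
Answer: 5184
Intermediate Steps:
y(T, z) = -3 + z/7
c = 2 (c = -1*(-2) = 2)
g(B) = B*(6 + B) (g(B) = (6 + B)*B = B*(6 + B))
A(o, X) = 12*o (A(o, X) = (6*o)*2 = 12*o)
16*A(g(3), y(m, -5)) = 16*(12*(3*(6 + 3))) = 16*(12*(3*9)) = 16*(12*27) = 16*324 = 5184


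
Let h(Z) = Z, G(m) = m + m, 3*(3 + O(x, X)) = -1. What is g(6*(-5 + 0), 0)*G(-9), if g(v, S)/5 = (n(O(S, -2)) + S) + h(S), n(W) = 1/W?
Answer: 27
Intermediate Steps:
O(x, X) = -10/3 (O(x, X) = -3 + (⅓)*(-1) = -3 - ⅓ = -10/3)
G(m) = 2*m
g(v, S) = -3/2 + 10*S (g(v, S) = 5*((1/(-10/3) + S) + S) = 5*((-3/10 + S) + S) = 5*(-3/10 + 2*S) = -3/2 + 10*S)
g(6*(-5 + 0), 0)*G(-9) = (-3/2 + 10*0)*(2*(-9)) = (-3/2 + 0)*(-18) = -3/2*(-18) = 27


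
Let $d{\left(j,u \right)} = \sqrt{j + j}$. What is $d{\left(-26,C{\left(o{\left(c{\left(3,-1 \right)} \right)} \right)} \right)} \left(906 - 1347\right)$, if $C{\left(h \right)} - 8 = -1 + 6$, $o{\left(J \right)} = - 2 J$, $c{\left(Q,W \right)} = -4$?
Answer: $- 882 i \sqrt{13} \approx - 3180.1 i$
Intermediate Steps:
$C{\left(h \right)} = 13$ ($C{\left(h \right)} = 8 + \left(-1 + 6\right) = 8 + 5 = 13$)
$d{\left(j,u \right)} = \sqrt{2} \sqrt{j}$ ($d{\left(j,u \right)} = \sqrt{2 j} = \sqrt{2} \sqrt{j}$)
$d{\left(-26,C{\left(o{\left(c{\left(3,-1 \right)} \right)} \right)} \right)} \left(906 - 1347\right) = \sqrt{2} \sqrt{-26} \left(906 - 1347\right) = \sqrt{2} i \sqrt{26} \left(-441\right) = 2 i \sqrt{13} \left(-441\right) = - 882 i \sqrt{13}$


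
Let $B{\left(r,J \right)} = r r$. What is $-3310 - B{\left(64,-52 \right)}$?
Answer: $-7406$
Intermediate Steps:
$B{\left(r,J \right)} = r^{2}$
$-3310 - B{\left(64,-52 \right)} = -3310 - 64^{2} = -3310 - 4096 = -7406$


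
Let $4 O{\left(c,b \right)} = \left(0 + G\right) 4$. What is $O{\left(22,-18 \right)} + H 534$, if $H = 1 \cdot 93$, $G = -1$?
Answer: $49661$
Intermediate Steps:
$H = 93$
$O{\left(c,b \right)} = -1$ ($O{\left(c,b \right)} = \frac{\left(0 - 1\right) 4}{4} = \frac{\left(-1\right) 4}{4} = \frac{1}{4} \left(-4\right) = -1$)
$O{\left(22,-18 \right)} + H 534 = -1 + 93 \cdot 534 = -1 + 49662 = 49661$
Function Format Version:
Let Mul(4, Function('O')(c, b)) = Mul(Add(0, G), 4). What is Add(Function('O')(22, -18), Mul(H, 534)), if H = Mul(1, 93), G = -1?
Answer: 49661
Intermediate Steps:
H = 93
Function('O')(c, b) = -1 (Function('O')(c, b) = Mul(Rational(1, 4), Mul(Add(0, -1), 4)) = Mul(Rational(1, 4), Mul(-1, 4)) = Mul(Rational(1, 4), -4) = -1)
Add(Function('O')(22, -18), Mul(H, 534)) = Add(-1, Mul(93, 534)) = Add(-1, 49662) = 49661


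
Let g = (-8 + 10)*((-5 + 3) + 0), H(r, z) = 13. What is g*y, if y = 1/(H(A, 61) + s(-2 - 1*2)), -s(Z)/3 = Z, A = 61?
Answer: -4/25 ≈ -0.16000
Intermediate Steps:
s(Z) = -3*Z
y = 1/25 (y = 1/(13 - 3*(-2 - 1*2)) = 1/(13 - 3*(-2 - 2)) = 1/(13 - 3*(-4)) = 1/(13 + 12) = 1/25 ≈ 0.040000)
g = -4 (g = 2*(-2 + 0) = 2*(-2) = -4)
g*y = -4*1/25 = -4/25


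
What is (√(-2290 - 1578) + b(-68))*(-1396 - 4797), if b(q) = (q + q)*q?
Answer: -57272864 - 12386*I*√967 ≈ -5.7273e+7 - 3.8516e+5*I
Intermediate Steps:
b(q) = 2*q² (b(q) = (2*q)*q = 2*q²)
(√(-2290 - 1578) + b(-68))*(-1396 - 4797) = (√(-2290 - 1578) + 2*(-68)²)*(-1396 - 4797) = (√(-3868) + 2*4624)*(-6193) = (2*I*√967 + 9248)*(-6193) = (9248 + 2*I*√967)*(-6193) = -57272864 - 12386*I*√967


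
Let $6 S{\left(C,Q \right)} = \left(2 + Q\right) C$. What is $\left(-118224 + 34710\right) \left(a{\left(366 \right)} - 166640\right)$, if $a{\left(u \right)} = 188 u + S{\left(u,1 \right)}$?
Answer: $8155058586$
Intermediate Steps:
$S{\left(C,Q \right)} = \frac{C \left(2 + Q\right)}{6}$ ($S{\left(C,Q \right)} = \frac{\left(2 + Q\right) C}{6} = \frac{C \left(2 + Q\right)}{6}$)
$a{\left(u \right)} = \frac{377 u}{2}$ ($a{\left(u \right)} = 188 u + \frac{u \left(2 + 1\right)}{6} = 188 u + \frac{1}{6} u 3 = 188 u + \frac{u}{2} = \frac{377 u}{2}$)
$\left(-118224 + 34710\right) \left(a{\left(366 \right)} - 166640\right) = \left(-118224 + 34710\right) \left(\frac{377}{2} \cdot 366 - 166640\right) = - 83514 \left(68991 - 166640\right) = \left(-83514\right) \left(-97649\right) = 8155058586$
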